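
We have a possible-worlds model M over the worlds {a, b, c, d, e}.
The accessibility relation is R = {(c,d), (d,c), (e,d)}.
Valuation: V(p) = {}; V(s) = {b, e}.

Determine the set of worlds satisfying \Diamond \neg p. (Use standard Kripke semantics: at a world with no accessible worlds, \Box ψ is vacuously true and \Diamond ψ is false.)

Let φ = \Diamond \neg p. Evaluate φ at each world:
  a (successors ∅): φ is false.
  b (successors ∅): φ is false.
  c (successors {d}): φ is true.
  d (successors {c}): φ is true.
  e (successors {d}): φ is true.
For instance, at d:
  At d: \Diamond \neg p requires \neg p at some successor in {c}.
    \neg p holds at c, so \Diamond \neg p is true at d.
Satisfying worlds: {c, d, e}

c, d, e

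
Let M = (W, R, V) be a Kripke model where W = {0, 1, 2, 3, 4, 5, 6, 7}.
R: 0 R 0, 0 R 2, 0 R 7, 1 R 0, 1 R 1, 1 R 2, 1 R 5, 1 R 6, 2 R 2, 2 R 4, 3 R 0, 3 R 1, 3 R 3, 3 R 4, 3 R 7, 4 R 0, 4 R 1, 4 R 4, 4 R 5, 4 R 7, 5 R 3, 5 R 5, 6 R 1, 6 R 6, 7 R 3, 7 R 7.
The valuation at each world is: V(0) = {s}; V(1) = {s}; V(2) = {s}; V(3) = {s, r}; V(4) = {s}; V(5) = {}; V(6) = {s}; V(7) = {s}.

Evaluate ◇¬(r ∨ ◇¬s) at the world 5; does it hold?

No

Recall that ◇ψ holds at a world iff ψ holds at some accessible world.
At 5: ◇¬(r ∨ ◇¬s) requires ¬(r ∨ ◇¬s) at some successor in {3, 5}.
  At 3: ¬(r ∨ ◇¬s) is false.
  At 5: ¬(r ∨ ◇¬s) is false.
So ◇¬(r ∨ ◇¬s) is false at 5.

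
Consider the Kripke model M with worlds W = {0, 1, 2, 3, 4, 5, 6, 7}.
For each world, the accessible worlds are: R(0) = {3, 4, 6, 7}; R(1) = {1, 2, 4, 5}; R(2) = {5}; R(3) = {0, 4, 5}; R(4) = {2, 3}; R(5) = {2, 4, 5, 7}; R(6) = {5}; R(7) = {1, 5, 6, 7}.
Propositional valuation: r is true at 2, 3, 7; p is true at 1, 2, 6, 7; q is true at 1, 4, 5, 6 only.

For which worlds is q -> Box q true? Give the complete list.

Let φ = q -> Box q. Evaluate φ at each world:
  0 (successors {3, 4, 6, 7}): φ is true.
  1 (successors {1, 2, 4, 5}): φ is false.
  2 (successors {5}): φ is true.
  3 (successors {0, 4, 5}): φ is true.
  4 (successors {2, 3}): φ is false.
  5 (successors {2, 4, 5, 7}): φ is false.
  6 (successors {5}): φ is true.
  7 (successors {1, 5, 6, 7}): φ is true.
For instance, at 6:
  At 6: q is true, Box q is true, so q -> Box q is true.
    At 6: Box q requires q at every successor {5}.
      At 5: q is true.
    So Box q is true at 6.
Satisfying worlds: {0, 2, 3, 6, 7}

0, 2, 3, 6, 7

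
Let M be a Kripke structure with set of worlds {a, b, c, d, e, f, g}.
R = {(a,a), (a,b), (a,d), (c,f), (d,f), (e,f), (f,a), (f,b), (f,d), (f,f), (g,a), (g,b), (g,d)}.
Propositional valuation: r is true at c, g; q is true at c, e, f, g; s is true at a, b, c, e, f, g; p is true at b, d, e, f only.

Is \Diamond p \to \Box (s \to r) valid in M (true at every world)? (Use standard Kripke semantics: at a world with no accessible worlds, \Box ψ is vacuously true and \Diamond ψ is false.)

No

Let φ = \Diamond p \to \Box (s \to r). Evaluate φ at each world:
  a (successors {a, b, d}): φ is false.
  b (successors ∅): φ is true.
  c (successors {f}): φ is false.
  d (successors {f}): φ is false.
  e (successors {f}): φ is false.
  f (successors {a, b, d, f}): φ is false.
  g (successors {a, b, d}): φ is false.
Detail at a (counterexample):
  At a: \Diamond p is true, \Box (s \to r) is false, so \Diamond p \to \Box (s \to r) is false.
    At a: \Diamond p requires p at some successor in {a, b, d}.
      p holds at b, so \Diamond p is true at a.
    At a: \Box (s \to r) requires s \to r at every successor {a, b, d}.
      s \to r fails at a, so \Box (s \to r) is false at a.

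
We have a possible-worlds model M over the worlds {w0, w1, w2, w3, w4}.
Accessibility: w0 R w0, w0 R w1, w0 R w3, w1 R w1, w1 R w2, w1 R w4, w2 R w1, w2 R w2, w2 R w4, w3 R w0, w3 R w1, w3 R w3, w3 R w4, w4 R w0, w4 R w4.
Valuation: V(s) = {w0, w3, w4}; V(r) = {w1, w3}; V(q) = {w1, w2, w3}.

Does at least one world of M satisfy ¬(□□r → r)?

Recall that □ψ holds at a world iff ψ holds at every accessible world, and ◇ψ holds iff ψ holds at some accessible world.
Let φ = ¬(□□r → r). Evaluate φ at each world:
  w0 (successors {w0, w1, w3}): φ is false.
  w1 (successors {w1, w2, w4}): φ is false.
  w2 (successors {w1, w2, w4}): φ is false.
  w3 (successors {w0, w1, w3, w4}): φ is false.
  w4 (successors {w0, w4}): φ is false.
For instance, at w0:
  At w0: □□r → r is true, so ¬(□□r → r) is false.
    At w0: □□r is false, r is false, so □□r → r is true.
      At w0: □□r requires □r at every successor {w0, w1, w3}.
        □r fails at w0, so □□r is false at w0.

No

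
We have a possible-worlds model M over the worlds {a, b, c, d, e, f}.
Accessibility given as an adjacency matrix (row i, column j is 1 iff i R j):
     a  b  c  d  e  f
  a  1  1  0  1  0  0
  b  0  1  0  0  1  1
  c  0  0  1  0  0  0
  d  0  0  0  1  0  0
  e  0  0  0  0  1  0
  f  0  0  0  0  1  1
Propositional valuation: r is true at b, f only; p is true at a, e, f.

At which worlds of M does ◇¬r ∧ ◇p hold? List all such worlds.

a, b, e, f

Let φ = ◇¬r ∧ ◇p. Evaluate φ at each world:
  a (successors {a, b, d}): φ is true.
  b (successors {b, e, f}): φ is true.
  c (successors {c}): φ is false.
  d (successors {d}): φ is false.
  e (successors {e}): φ is true.
  f (successors {e, f}): φ is true.
For instance, at a:
  At a: ◇¬r is true, ◇p is true, so ◇¬r ∧ ◇p is true.
    At a: ◇¬r requires ¬r at some successor in {a, b, d}.
      ¬r holds at a, so ◇¬r is true at a.
    At a: ◇p requires p at some successor in {a, b, d}.
      p holds at a, so ◇p is true at a.
Satisfying worlds: {a, b, e, f}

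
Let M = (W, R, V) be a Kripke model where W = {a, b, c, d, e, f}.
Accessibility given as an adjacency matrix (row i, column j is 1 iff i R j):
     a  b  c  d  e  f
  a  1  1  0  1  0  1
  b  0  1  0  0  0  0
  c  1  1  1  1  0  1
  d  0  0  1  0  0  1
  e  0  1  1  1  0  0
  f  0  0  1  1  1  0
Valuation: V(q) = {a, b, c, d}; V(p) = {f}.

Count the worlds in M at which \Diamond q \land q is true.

4

Let φ = \Diamond q \land q. Evaluate φ at each world:
  a (successors {a, b, d, f}): φ is true.
  b (successors {b}): φ is true.
  c (successors {a, b, c, d, f}): φ is true.
  d (successors {c, f}): φ is true.
  e (successors {b, c, d}): φ is false.
  f (successors {c, d, e}): φ is false.
For instance, at c:
  At c: \Diamond q is true, q is true, so \Diamond q \land q is true.
    At c: \Diamond q requires q at some successor in {a, b, c, d, f}.
      q holds at a, so \Diamond q is true at c.
Satisfying worlds: {a, b, c, d}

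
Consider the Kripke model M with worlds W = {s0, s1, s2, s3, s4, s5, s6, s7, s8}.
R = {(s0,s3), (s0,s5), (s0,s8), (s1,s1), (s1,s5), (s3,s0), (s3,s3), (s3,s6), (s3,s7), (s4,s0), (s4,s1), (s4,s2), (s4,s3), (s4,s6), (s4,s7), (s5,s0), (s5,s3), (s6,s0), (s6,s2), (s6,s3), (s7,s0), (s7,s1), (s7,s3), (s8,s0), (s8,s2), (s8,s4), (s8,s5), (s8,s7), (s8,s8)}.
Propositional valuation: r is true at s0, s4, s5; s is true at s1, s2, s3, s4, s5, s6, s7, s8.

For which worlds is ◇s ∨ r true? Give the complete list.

Recall that ◇ψ holds at a world iff ψ holds at some accessible world.
Let φ = ◇s ∨ r. Evaluate φ at each world:
  s0 (successors {s3, s5, s8}): φ is true.
  s1 (successors {s1, s5}): φ is true.
  s2 (successors ∅): φ is false.
  s3 (successors {s0, s3, s6, s7}): φ is true.
  s4 (successors {s0, s1, s2, s3, s6, s7}): φ is true.
  s5 (successors {s0, s3}): φ is true.
  s6 (successors {s0, s2, s3}): φ is true.
  s7 (successors {s0, s1, s3}): φ is true.
  s8 (successors {s0, s2, s4, s5, s7, s8}): φ is true.
For instance, at s8:
  At s8: ◇s is true, r is false, so ◇s ∨ r is true.
    At s8: ◇s requires s at some successor in {s0, s2, s4, s5, s7, s8}.
      s holds at s2, so ◇s is true at s8.
Satisfying worlds: {s0, s1, s3, s4, s5, s6, s7, s8}

s0, s1, s3, s4, s5, s6, s7, s8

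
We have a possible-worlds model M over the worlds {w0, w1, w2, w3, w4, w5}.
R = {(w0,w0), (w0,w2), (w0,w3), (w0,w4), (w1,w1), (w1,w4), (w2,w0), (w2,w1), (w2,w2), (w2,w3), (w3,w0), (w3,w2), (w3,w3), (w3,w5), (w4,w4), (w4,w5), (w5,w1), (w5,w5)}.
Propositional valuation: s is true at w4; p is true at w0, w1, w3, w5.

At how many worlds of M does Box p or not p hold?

3

Let φ = Box p or not p. Evaluate φ at each world:
  w0 (successors {w0, w2, w3, w4}): φ is false.
  w1 (successors {w1, w4}): φ is false.
  w2 (successors {w0, w1, w2, w3}): φ is true.
  w3 (successors {w0, w2, w3, w5}): φ is false.
  w4 (successors {w4, w5}): φ is true.
  w5 (successors {w1, w5}): φ is true.
For instance, at w0:
  At w0: Box p is false, not p is false, so Box p or not p is false.
    At w0: Box p requires p at every successor {w0, w2, w3, w4}.
      p fails at w2, so Box p is false at w0.
Satisfying worlds: {w2, w4, w5}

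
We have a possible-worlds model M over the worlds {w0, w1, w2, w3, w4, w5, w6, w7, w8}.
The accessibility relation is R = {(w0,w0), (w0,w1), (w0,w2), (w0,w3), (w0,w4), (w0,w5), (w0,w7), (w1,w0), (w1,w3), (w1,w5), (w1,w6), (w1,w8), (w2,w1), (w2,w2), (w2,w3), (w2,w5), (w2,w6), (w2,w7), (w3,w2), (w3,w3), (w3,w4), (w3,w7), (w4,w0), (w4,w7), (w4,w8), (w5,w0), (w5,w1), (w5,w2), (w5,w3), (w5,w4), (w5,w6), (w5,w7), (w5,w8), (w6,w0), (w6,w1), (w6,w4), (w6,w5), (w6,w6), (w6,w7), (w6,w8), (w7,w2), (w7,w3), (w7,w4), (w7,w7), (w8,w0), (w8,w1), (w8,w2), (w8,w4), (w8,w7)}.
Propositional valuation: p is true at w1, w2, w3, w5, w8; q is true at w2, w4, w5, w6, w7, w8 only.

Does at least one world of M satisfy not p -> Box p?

Yes

Let φ = not p -> Box p. Evaluate φ at each world:
  w0 (successors {w0, w1, w2, w3, w4, w5, w7}): φ is false.
  w1 (successors {w0, w3, w5, w6, w8}): φ is true.
  w2 (successors {w1, w2, w3, w5, w6, w7}): φ is true.
  w3 (successors {w2, w3, w4, w7}): φ is true.
  w4 (successors {w0, w7, w8}): φ is false.
  w5 (successors {w0, w1, w2, w3, w4, w6, w7, w8}): φ is true.
  w6 (successors {w0, w1, w4, w5, w6, w7, w8}): φ is false.
  w7 (successors {w2, w3, w4, w7}): φ is false.
  w8 (successors {w0, w1, w2, w4, w7}): φ is true.
Detail at w1 (witness):
  At w1: not p is false, Box p is false, so not p -> Box p is true.
    At w1: Box p requires p at every successor {w0, w3, w5, w6, w8}.
      p fails at w0, so Box p is false at w1.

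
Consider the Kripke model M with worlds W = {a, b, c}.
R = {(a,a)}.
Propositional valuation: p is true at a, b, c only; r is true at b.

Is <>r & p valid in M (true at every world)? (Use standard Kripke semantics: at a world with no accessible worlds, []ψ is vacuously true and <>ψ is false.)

Recall that <>ψ holds at a world iff ψ holds at some accessible world.
Let φ = <>r & p. Evaluate φ at each world:
  a (successors {a}): φ is false.
  b (successors ∅): φ is false.
  c (successors ∅): φ is false.
Detail at a (counterexample):
  At a: <>r is false, p is true, so <>r & p is false.
    At a: <>r requires r at some successor in {a}.
      At a: r is false.
    So <>r is false at a.

No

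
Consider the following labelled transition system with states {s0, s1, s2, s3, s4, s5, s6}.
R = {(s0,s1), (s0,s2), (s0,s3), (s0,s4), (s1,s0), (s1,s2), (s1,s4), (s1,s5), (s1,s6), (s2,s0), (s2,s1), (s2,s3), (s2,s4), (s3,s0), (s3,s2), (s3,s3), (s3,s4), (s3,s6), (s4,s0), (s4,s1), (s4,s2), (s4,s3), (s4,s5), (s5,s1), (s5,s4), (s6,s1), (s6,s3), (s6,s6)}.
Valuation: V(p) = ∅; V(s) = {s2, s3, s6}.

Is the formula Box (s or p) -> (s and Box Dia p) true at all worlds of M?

Let φ = Box (s or p) -> (s and Box Dia p). Evaluate φ at each world:
  s0 (successors {s1, s2, s3, s4}): φ is true.
  s1 (successors {s0, s2, s4, s5, s6}): φ is true.
  s2 (successors {s0, s1, s3, s4}): φ is true.
  s3 (successors {s0, s2, s3, s4, s6}): φ is true.
  s4 (successors {s0, s1, s2, s3, s5}): φ is true.
  s5 (successors {s1, s4}): φ is true.
  s6 (successors {s1, s3, s6}): φ is true.
For instance, at s3:
  At s3: Box (s or p) is false, s and Box Dia p is false, so Box (s or p) -> (s and Box Dia p) is true.
    At s3: Box (s or p) requires s or p at every successor {s0, s2, s3, s4, s6}.
      s or p fails at s0, so Box (s or p) is false at s3.
    At s3: s is true, Box Dia p is false, so s and Box Dia p is false.
      At s3: Box Dia p requires Dia p at every successor {s0, s2, s3, s4, s6}.
        Dia p fails at s0, so Box Dia p is false at s3.

Yes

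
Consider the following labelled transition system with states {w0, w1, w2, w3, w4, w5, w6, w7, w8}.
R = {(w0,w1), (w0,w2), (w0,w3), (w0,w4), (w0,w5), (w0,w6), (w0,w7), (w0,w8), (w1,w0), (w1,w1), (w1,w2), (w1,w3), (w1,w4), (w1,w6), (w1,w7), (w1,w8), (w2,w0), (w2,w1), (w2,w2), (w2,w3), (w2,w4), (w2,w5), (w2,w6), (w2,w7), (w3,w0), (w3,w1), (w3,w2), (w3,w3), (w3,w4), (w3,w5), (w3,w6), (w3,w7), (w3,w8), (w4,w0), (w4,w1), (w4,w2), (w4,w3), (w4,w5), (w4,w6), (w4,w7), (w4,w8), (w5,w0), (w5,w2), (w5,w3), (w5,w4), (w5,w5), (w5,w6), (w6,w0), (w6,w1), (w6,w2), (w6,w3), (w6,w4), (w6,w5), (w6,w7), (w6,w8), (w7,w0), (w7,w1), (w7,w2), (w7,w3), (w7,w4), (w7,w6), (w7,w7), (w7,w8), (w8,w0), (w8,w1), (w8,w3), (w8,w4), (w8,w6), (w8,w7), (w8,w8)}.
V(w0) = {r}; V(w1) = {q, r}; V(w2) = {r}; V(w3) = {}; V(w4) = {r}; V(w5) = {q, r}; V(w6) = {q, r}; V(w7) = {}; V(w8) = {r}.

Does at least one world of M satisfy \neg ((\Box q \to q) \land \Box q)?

Yes

Recall that \Box ψ holds at a world iff ψ holds at every accessible world, and \Diamond ψ holds iff ψ holds at some accessible world.
Let φ = \neg ((\Box q \to q) \land \Box q). Evaluate φ at each world:
  w0 (successors {w1, w2, w3, w4, w5, w6, w7, w8}): φ is true.
  w1 (successors {w0, w1, w2, w3, w4, w6, w7, w8}): φ is true.
  w2 (successors {w0, w1, w2, w3, w4, w5, w6, w7}): φ is true.
  w3 (successors {w0, w1, w2, w3, w4, w5, w6, w7, w8}): φ is true.
  w4 (successors {w0, w1, w2, w3, w5, w6, w7, w8}): φ is true.
  w5 (successors {w0, w2, w3, w4, w5, w6}): φ is true.
  w6 (successors {w0, w1, w2, w3, w4, w5, w7, w8}): φ is true.
  w7 (successors {w0, w1, w2, w3, w4, w6, w7, w8}): φ is true.
  w8 (successors {w0, w1, w3, w4, w6, w7, w8}): φ is true.
Detail at w0 (witness):
  At w0: (\Box q \to q) \land \Box q is false, so \neg ((\Box q \to q) \land \Box q) is true.
    At w0: \Box q \to q is true, \Box q is false, so (\Box q \to q) \land \Box q is false.
      At w0: \Box q is false, q is false, so \Box q \to q is true.
      At w0: \Box q requires q at every successor {w1, w2, w3, w4, w5, w6, w7, w8}.
        q fails at w2, so \Box q is false at w0.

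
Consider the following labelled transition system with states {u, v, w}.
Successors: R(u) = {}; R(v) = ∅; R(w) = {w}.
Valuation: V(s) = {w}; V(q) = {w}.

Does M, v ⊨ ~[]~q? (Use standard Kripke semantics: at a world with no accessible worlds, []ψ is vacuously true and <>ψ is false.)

At v: []~q is true, so ~[]~q is false.
  At v: no accessible worlds, so []~q holds vacuously.

No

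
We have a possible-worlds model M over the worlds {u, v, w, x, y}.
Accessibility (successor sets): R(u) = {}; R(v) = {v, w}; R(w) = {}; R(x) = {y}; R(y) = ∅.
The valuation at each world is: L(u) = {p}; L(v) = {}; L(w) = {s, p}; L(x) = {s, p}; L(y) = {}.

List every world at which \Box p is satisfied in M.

u, w, y

Let φ = \Box p. Evaluate φ at each world:
  u (successors ∅): φ is true.
  v (successors {v, w}): φ is false.
  w (successors ∅): φ is true.
  x (successors {y}): φ is false.
  y (successors ∅): φ is true.
For instance, at x:
  At x: \Box p requires p at every successor {y}.
    p fails at y, so \Box p is false at x.
Satisfying worlds: {u, w, y}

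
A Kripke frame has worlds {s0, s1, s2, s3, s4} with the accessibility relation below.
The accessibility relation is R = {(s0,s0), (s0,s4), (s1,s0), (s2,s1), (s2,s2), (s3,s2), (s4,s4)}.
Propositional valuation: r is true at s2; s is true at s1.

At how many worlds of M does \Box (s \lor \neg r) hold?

Let φ = \Box (s \lor \neg r). Evaluate φ at each world:
  s0 (successors {s0, s4}): φ is true.
  s1 (successors {s0}): φ is true.
  s2 (successors {s1, s2}): φ is false.
  s3 (successors {s2}): φ is false.
  s4 (successors {s4}): φ is true.
For instance, at s0:
  At s0: \Box (s \lor \neg r) requires s \lor \neg r at every successor {s0, s4}.
    At s0: s \lor \neg r is true.
    At s4: s \lor \neg r is true.
  So \Box (s \lor \neg r) is true at s0.
Satisfying worlds: {s0, s1, s4}

3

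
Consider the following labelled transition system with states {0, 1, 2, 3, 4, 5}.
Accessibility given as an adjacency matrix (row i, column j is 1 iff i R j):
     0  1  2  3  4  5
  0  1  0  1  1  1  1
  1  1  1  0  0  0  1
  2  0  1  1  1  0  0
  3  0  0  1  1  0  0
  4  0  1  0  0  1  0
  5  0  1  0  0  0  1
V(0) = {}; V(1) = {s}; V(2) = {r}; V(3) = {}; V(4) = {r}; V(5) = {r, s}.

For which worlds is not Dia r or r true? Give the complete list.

Let φ = not Dia r or r. Evaluate φ at each world:
  0 (successors {0, 2, 3, 4, 5}): φ is false.
  1 (successors {0, 1, 5}): φ is false.
  2 (successors {1, 2, 3}): φ is true.
  3 (successors {2, 3}): φ is false.
  4 (successors {1, 4}): φ is true.
  5 (successors {1, 5}): φ is true.
For instance, at 0:
  At 0: not Dia r is false, r is false, so not Dia r or r is false.
    At 0: Dia r is true, so not Dia r is false.
      At 0: Dia r requires r at some successor in {0, 2, 3, 4, 5}.
        r holds at 2, so Dia r is true at 0.
Satisfying worlds: {2, 4, 5}

2, 4, 5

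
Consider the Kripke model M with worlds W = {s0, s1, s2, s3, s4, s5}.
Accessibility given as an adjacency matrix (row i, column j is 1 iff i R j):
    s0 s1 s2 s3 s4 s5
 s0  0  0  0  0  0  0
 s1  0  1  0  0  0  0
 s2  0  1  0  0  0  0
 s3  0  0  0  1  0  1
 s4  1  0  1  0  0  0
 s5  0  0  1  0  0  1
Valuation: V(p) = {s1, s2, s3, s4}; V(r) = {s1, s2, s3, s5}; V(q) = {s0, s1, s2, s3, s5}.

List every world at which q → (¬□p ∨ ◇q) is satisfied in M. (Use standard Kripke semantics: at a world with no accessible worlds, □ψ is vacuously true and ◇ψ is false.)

s1, s2, s3, s4, s5

Let φ = q → (¬□p ∨ ◇q). Evaluate φ at each world:
  s0 (successors ∅): φ is false.
  s1 (successors {s1}): φ is true.
  s2 (successors {s1}): φ is true.
  s3 (successors {s3, s5}): φ is true.
  s4 (successors {s0, s2}): φ is true.
  s5 (successors {s2, s5}): φ is true.
For instance, at s1:
  At s1: q is true, ¬□p ∨ ◇q is true, so q → (¬□p ∨ ◇q) is true.
    At s1: ¬□p is false, ◇q is true, so ¬□p ∨ ◇q is true.
      At s1: □p is true, so ¬□p is false.
      At s1: ◇q requires q at some successor in {s1}.
        q holds at s1, so ◇q is true at s1.
Satisfying worlds: {s1, s2, s3, s4, s5}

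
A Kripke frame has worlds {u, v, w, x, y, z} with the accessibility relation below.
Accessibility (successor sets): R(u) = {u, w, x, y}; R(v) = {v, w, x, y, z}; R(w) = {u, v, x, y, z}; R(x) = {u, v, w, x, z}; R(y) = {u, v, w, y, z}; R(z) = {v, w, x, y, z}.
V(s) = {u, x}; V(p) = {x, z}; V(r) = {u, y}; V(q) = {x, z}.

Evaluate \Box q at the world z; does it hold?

At z: \Box q requires q at every successor {v, w, x, y, z}.
  q fails at v, so \Box q is false at z.

No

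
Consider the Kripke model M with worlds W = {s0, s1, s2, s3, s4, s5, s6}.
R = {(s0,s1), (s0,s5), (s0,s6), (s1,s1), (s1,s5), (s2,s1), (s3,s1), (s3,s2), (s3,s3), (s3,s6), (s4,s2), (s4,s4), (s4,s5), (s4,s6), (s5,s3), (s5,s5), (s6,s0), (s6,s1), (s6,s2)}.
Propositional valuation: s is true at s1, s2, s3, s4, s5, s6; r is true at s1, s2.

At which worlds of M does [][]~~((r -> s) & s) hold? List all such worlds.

Recall that []ψ holds at a world iff ψ holds at every accessible world, and <>ψ holds iff ψ holds at some accessible world.
Let φ = [][]~~((r -> s) & s). Evaluate φ at each world:
  s0 (successors {s1, s5, s6}): φ is false.
  s1 (successors {s1, s5}): φ is true.
  s2 (successors {s1}): φ is true.
  s3 (successors {s1, s2, s3, s6}): φ is false.
  s4 (successors {s2, s4, s5, s6}): φ is false.
  s5 (successors {s3, s5}): φ is true.
  s6 (successors {s0, s1, s2}): φ is true.
For instance, at s6:
  At s6: [][]~~((r -> s) & s) requires []~~((r -> s) & s) at every successor {s0, s1, s2}.
      At s0: []~~((r -> s) & s) requires ~~((r -> s) & s) at every successor {s1, s5, s6}.
        At s1: ~~((r -> s) & s) is true.
        At s5: ~~((r -> s) & s) is true.
        At s6: ~~((r -> s) & s) is true.
      So []~~((r -> s) & s) is true at s0.
      At s1: []~~((r -> s) & s) requires ~~((r -> s) & s) at every successor {s1, s5}.
        At s1: ~~((r -> s) & s) is true.
        At s5: ~~((r -> s) & s) is true.
      So []~~((r -> s) & s) is true at s1.
      At s2: []~~((r -> s) & s) requires ~~((r -> s) & s) at every successor {s1}.
        At s1: ~~((r -> s) & s) is true.
      So []~~((r -> s) & s) is true at s2.
  So [][]~~((r -> s) & s) is true at s6.
Satisfying worlds: {s1, s2, s5, s6}

s1, s2, s5, s6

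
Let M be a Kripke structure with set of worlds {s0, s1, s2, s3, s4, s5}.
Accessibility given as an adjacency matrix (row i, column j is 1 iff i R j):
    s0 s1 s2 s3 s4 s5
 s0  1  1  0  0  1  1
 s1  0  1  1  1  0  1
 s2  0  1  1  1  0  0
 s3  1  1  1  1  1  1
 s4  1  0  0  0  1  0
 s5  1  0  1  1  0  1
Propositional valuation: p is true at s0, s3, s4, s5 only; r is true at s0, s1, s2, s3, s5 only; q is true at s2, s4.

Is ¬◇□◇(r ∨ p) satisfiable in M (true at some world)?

No

Let φ = ¬◇□◇(r ∨ p). Evaluate φ at each world:
  s0 (successors {s0, s1, s4, s5}): φ is false.
  s1 (successors {s1, s2, s3, s5}): φ is false.
  s2 (successors {s1, s2, s3}): φ is false.
  s3 (successors {s0, s1, s2, s3, s4, s5}): φ is false.
  s4 (successors {s0, s4}): φ is false.
  s5 (successors {s0, s2, s3, s5}): φ is false.
For instance, at s5:
  At s5: ◇□◇(r ∨ p) is true, so ¬◇□◇(r ∨ p) is false.
    At s5: ◇□◇(r ∨ p) requires □◇(r ∨ p) at some successor in {s0, s2, s3, s5}.
      □◇(r ∨ p) holds at s0, so ◇□◇(r ∨ p) is true at s5.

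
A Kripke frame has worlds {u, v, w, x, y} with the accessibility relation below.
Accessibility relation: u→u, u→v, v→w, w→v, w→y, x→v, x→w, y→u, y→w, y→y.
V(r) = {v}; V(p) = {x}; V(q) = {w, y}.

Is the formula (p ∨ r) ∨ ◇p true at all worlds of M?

No

Recall that ◇ψ holds at a world iff ψ holds at some accessible world.
Let φ = (p ∨ r) ∨ ◇p. Evaluate φ at each world:
  u (successors {u, v}): φ is false.
  v (successors {w}): φ is true.
  w (successors {v, y}): φ is false.
  x (successors {v, w}): φ is true.
  y (successors {u, w, y}): φ is false.
Detail at u (counterexample):
  At u: p ∨ r is false, ◇p is false, so (p ∨ r) ∨ ◇p is false.
    At u: ◇p requires p at some successor in {u, v}.
      At u: p is false.
      At v: p is false.
    So ◇p is false at u.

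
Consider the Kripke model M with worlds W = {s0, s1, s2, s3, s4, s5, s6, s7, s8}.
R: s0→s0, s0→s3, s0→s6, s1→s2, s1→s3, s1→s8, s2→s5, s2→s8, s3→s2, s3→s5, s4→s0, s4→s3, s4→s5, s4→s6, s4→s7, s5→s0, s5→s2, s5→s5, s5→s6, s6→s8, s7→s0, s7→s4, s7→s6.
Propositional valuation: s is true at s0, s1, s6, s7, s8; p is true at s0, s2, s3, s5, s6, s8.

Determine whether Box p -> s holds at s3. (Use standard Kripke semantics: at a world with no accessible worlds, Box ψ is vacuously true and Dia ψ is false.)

No

At s3: Box p is true, s is false, so Box p -> s is false.
  At s3: Box p requires p at every successor {s2, s5}.
    At s2: p is true.
    At s5: p is true.
  So Box p is true at s3.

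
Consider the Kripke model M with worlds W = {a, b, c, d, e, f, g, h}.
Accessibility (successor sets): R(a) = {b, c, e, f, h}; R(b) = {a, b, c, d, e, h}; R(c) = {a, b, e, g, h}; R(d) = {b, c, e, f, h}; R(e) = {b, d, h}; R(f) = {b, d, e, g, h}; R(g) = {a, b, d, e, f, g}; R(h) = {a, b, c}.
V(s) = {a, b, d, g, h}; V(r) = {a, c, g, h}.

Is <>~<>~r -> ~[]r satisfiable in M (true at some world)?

Yes

Let φ = <>~<>~r -> ~[]r. Evaluate φ at each world:
  a (successors {b, c, e, f, h}): φ is true.
  b (successors {a, b, c, d, e, h}): φ is true.
  c (successors {a, b, e, g, h}): φ is true.
  d (successors {b, c, e, f, h}): φ is true.
  e (successors {b, d, h}): φ is true.
  f (successors {b, d, e, g, h}): φ is true.
  g (successors {a, b, d, e, f, g}): φ is true.
  h (successors {a, b, c}): φ is true.
Detail at a (witness):
  At a: <>~<>~r is false, ~[]r is true, so <>~<>~r -> ~[]r is true.
    At a: <>~<>~r requires ~<>~r at some successor in {b, c, e, f, h}.
      At b: ~<>~r is false.
      At c: ~<>~r is false.
      At e: ~<>~r is false.
      At f: ~<>~r is false.
      At h: ~<>~r is false.
    So <>~<>~r is false at a.
    At a: []r is false, so ~[]r is true.
      At a: []r requires r at every successor {b, c, e, f, h}.
        r fails at b, so []r is false at a.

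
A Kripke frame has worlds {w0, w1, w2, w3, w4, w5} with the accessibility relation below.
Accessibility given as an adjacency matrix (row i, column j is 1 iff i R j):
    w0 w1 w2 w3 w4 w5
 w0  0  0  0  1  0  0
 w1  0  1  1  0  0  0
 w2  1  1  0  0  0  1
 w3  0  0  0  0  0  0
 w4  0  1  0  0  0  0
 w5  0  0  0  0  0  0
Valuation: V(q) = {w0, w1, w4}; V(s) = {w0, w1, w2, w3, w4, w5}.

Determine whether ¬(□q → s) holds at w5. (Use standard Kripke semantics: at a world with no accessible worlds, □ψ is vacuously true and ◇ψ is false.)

At w5: □q → s is true, so ¬(□q → s) is false.
  At w5: □q is true, s is true, so □q → s is true.
    At w5: no accessible worlds, so □q holds vacuously.

No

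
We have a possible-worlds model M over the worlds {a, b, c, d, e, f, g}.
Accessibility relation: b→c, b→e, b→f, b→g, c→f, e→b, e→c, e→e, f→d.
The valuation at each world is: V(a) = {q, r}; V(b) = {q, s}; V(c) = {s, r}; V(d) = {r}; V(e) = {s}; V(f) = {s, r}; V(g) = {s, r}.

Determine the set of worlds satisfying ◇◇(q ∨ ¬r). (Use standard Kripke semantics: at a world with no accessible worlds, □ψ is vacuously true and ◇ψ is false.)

b, e

Recall that ◇ψ holds at a world iff ψ holds at some accessible world.
Let φ = ◇◇(q ∨ ¬r). Evaluate φ at each world:
  a (successors ∅): φ is false.
  b (successors {c, e, f, g}): φ is true.
  c (successors {f}): φ is false.
  d (successors ∅): φ is false.
  e (successors {b, c, e}): φ is true.
  f (successors {d}): φ is false.
  g (successors ∅): φ is false.
For instance, at f:
  At f: ◇◇(q ∨ ¬r) requires ◇(q ∨ ¬r) at some successor in {d}.
    At d: ◇(q ∨ ¬r) is false.
  So ◇◇(q ∨ ¬r) is false at f.
Satisfying worlds: {b, e}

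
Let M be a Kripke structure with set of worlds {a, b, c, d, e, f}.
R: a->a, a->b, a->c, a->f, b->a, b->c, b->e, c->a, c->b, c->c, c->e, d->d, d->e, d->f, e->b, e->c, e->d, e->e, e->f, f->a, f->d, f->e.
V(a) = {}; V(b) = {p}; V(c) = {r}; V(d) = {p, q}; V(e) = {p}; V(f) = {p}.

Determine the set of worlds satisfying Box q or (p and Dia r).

Let φ = Box q or (p and Dia r). Evaluate φ at each world:
  a (successors {a, b, c, f}): φ is false.
  b (successors {a, c, e}): φ is true.
  c (successors {a, b, c, e}): φ is false.
  d (successors {d, e, f}): φ is false.
  e (successors {b, c, d, e, f}): φ is true.
  f (successors {a, d, e}): φ is false.
For instance, at c:
  At c: Box q is false, p and Dia r is false, so Box q or (p and Dia r) is false.
    At c: Box q requires q at every successor {a, b, c, e}.
      q fails at a, so Box q is false at c.
    At c: p is false, Dia r is true, so p and Dia r is false.
      At c: Dia r requires r at some successor in {a, b, c, e}.
        r holds at c, so Dia r is true at c.
Satisfying worlds: {b, e}

b, e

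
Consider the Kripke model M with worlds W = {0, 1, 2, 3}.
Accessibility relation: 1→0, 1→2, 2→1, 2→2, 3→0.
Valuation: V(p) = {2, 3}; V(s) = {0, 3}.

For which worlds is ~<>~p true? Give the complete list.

0

Let φ = ~<>~p. Evaluate φ at each world:
  0 (successors ∅): φ is true.
  1 (successors {0, 2}): φ is false.
  2 (successors {1, 2}): φ is false.
  3 (successors {0}): φ is false.
For instance, at 1:
  At 1: <>~p is true, so ~<>~p is false.
    At 1: <>~p requires ~p at some successor in {0, 2}.
      ~p holds at 0, so <>~p is true at 1.
Satisfying worlds: {0}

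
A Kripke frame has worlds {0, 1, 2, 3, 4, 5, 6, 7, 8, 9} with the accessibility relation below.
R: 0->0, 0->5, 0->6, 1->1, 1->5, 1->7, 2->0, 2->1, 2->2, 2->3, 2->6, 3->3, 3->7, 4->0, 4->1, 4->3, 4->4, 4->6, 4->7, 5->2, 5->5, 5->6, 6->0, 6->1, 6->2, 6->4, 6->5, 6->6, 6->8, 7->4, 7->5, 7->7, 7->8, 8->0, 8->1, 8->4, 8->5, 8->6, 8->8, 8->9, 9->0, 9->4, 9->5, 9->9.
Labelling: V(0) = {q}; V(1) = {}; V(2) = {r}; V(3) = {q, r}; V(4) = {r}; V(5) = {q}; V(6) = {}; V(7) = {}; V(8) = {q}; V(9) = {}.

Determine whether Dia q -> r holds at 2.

Yes

At 2: Dia q is true, r is true, so Dia q -> r is true.
  At 2: Dia q requires q at some successor in {0, 1, 2, 3, 6}.
    q holds at 0, so Dia q is true at 2.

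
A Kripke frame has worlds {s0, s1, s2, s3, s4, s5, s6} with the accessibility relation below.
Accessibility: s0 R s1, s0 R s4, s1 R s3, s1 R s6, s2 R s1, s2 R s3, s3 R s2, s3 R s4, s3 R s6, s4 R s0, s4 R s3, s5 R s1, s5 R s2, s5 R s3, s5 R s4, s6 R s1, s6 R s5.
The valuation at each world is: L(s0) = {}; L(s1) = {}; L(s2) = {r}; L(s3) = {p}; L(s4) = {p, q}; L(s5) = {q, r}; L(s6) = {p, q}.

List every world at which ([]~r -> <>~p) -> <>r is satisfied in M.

s1, s3, s5, s6

Let φ = ([]~r -> <>~p) -> <>r. Evaluate φ at each world:
  s0 (successors {s1, s4}): φ is false.
  s1 (successors {s3, s6}): φ is true.
  s2 (successors {s1, s3}): φ is false.
  s3 (successors {s2, s4, s6}): φ is true.
  s4 (successors {s0, s3}): φ is false.
  s5 (successors {s1, s2, s3, s4}): φ is true.
  s6 (successors {s1, s5}): φ is true.
For instance, at s1:
  At s1: []~r -> <>~p is false, <>r is false, so ([]~r -> <>~p) -> <>r is true.
    At s1: []~r is true, <>~p is false, so []~r -> <>~p is false.
      At s1: []~r requires ~r at every successor {s3, s6}.
        At s3: ~r is true.
        At s6: ~r is true.
      So []~r is true at s1.
      At s1: <>~p requires ~p at some successor in {s3, s6}.
        At s3: ~p is false.
        At s6: ~p is false.
      So <>~p is false at s1.
    At s1: <>r requires r at some successor in {s3, s6}.
      At s3: r is false.
      At s6: r is false.
    So <>r is false at s1.
Satisfying worlds: {s1, s3, s5, s6}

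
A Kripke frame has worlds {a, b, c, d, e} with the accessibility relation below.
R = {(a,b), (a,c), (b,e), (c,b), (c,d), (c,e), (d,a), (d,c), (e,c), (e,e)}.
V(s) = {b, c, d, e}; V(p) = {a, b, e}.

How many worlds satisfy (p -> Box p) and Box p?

1

Let φ = (p -> Box p) and Box p. Evaluate φ at each world:
  a (successors {b, c}): φ is false.
  b (successors {e}): φ is true.
  c (successors {b, d, e}): φ is false.
  d (successors {a, c}): φ is false.
  e (successors {c, e}): φ is false.
For instance, at e:
  At e: p -> Box p is false, Box p is false, so (p -> Box p) and Box p is false.
    At e: p is true, Box p is false, so p -> Box p is false.
      At e: Box p requires p at every successor {c, e}.
        p fails at c, so Box p is false at e.
    At e: Box p requires p at every successor {c, e}.
      p fails at c, so Box p is false at e.
Satisfying worlds: {b}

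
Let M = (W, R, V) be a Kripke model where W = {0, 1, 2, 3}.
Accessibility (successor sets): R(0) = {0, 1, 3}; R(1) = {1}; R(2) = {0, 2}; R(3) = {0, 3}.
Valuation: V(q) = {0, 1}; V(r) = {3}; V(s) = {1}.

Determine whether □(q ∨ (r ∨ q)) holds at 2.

At 2: □(q ∨ (r ∨ q)) requires q ∨ (r ∨ q) at every successor {0, 2}.
  q ∨ (r ∨ q) fails at 2, so □(q ∨ (r ∨ q)) is false at 2.

No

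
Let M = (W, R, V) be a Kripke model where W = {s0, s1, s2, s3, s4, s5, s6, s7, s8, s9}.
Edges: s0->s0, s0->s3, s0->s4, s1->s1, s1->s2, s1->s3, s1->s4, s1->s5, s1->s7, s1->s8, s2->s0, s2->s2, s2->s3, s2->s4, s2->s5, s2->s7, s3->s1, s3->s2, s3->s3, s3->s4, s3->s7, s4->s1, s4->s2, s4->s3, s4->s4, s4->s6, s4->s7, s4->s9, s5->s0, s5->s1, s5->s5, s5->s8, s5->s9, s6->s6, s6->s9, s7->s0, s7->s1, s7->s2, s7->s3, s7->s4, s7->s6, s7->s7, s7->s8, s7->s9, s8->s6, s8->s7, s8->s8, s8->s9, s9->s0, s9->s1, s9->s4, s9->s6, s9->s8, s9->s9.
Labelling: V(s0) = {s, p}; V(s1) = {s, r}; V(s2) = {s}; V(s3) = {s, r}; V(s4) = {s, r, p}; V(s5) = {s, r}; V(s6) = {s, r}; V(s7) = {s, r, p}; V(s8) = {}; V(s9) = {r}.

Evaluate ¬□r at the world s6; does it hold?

No

Recall that □ψ holds at a world iff ψ holds at every accessible world, and ◇ψ holds iff ψ holds at some accessible world.
At s6: □r is true, so ¬□r is false.
  At s6: □r requires r at every successor {s6, s9}.
    At s6: r is true.
    At s9: r is true.
  So □r is true at s6.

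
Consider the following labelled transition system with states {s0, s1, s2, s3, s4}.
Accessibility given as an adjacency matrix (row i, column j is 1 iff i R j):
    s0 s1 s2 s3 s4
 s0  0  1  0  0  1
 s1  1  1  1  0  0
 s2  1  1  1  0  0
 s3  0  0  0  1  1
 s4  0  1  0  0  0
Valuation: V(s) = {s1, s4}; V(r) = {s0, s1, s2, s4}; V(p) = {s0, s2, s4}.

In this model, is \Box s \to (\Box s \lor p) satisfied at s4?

At s4: \Box s is true, \Box s \lor p is true, so \Box s \to (\Box s \lor p) is true.
  At s4: \Box s requires s at every successor {s1}.
    At s1: s is true.
  So \Box s is true at s4.
  At s4: \Box s is true, p is true, so \Box s \lor p is true.
    At s4: \Box s requires s at every successor {s1}.
      At s1: s is true.
    So \Box s is true at s4.

Yes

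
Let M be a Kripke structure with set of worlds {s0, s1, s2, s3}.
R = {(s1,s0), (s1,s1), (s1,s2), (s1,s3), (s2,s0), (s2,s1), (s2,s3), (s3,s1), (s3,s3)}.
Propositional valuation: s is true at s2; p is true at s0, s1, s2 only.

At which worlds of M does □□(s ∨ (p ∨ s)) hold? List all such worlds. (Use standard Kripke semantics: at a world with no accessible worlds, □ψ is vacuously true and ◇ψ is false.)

Let φ = □□(s ∨ (p ∨ s)). Evaluate φ at each world:
  s0 (successors ∅): φ is true.
  s1 (successors {s0, s1, s2, s3}): φ is false.
  s2 (successors {s0, s1, s3}): φ is false.
  s3 (successors {s1, s3}): φ is false.
For instance, at s2:
  At s2: □□(s ∨ (p ∨ s)) requires □(s ∨ (p ∨ s)) at every successor {s0, s1, s3}.
    □(s ∨ (p ∨ s)) fails at s1, so □□(s ∨ (p ∨ s)) is false at s2.
      At s1: □(s ∨ (p ∨ s)) requires s ∨ (p ∨ s) at every successor {s0, s1, s2, s3}.
        s ∨ (p ∨ s) fails at s3, so □(s ∨ (p ∨ s)) is false at s1.
Satisfying worlds: {s0}

s0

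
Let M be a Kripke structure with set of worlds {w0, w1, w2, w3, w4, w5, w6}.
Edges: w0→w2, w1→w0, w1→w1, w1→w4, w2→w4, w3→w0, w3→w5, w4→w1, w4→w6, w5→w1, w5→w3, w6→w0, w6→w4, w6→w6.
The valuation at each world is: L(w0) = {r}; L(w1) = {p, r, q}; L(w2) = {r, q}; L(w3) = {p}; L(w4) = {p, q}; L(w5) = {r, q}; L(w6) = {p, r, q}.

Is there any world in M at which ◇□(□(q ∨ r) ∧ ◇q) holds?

Recall that □ψ holds at a world iff ψ holds at every accessible world, and ◇ψ holds iff ψ holds at some accessible world.
Let φ = ◇□(□(q ∨ r) ∧ ◇q). Evaluate φ at each world:
  w0 (successors {w2}): φ is true.
  w1 (successors {w0, w1, w4}): φ is true.
  w2 (successors {w4}): φ is true.
  w3 (successors {w0, w5}): φ is true.
  w4 (successors {w1, w6}): φ is true.
  w5 (successors {w1, w3}): φ is true.
  w6 (successors {w0, w4, w6}): φ is true.
Detail at w0 (witness):
  At w0: ◇□(□(q ∨ r) ∧ ◇q) requires □(□(q ∨ r) ∧ ◇q) at some successor in {w2}.
    □(□(q ∨ r) ∧ ◇q) holds at w2, so ◇□(□(q ∨ r) ∧ ◇q) is true at w0.
      At w2: □(□(q ∨ r) ∧ ◇q) requires □(q ∨ r) ∧ ◇q at every successor {w4}.
        At w4: □(q ∨ r) ∧ ◇q is true.
      So □(□(q ∨ r) ∧ ◇q) is true at w2.

Yes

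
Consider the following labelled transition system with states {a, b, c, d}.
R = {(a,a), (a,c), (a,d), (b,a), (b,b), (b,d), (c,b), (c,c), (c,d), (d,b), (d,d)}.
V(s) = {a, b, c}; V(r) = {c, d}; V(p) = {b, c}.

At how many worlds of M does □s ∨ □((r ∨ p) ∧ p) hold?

Let φ = □s ∨ □((r ∨ p) ∧ p). Evaluate φ at each world:
  a (successors {a, c, d}): φ is false.
  b (successors {a, b, d}): φ is false.
  c (successors {b, c, d}): φ is false.
  d (successors {b, d}): φ is false.
For instance, at a:
  At a: □s is false, □((r ∨ p) ∧ p) is false, so □s ∨ □((r ∨ p) ∧ p) is false.
    At a: □s requires s at every successor {a, c, d}.
      s fails at d, so □s is false at a.
    At a: □((r ∨ p) ∧ p) requires (r ∨ p) ∧ p at every successor {a, c, d}.
      (r ∨ p) ∧ p fails at a, so □((r ∨ p) ∧ p) is false at a.
Satisfying worlds: none.

0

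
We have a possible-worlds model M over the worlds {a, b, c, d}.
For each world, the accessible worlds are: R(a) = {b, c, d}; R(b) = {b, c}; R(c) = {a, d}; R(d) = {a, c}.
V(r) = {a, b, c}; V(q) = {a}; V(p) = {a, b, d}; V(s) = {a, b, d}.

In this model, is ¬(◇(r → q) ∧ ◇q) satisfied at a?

At a: ◇(r → q) ∧ ◇q is false, so ¬(◇(r → q) ∧ ◇q) is true.
  At a: ◇(r → q) is true, ◇q is false, so ◇(r → q) ∧ ◇q is false.
    At a: ◇(r → q) requires r → q at some successor in {b, c, d}.
      r → q holds at d, so ◇(r → q) is true at a.
    At a: ◇q requires q at some successor in {b, c, d}.
      At b: q is false.
      At c: q is false.
      At d: q is false.
    So ◇q is false at a.

Yes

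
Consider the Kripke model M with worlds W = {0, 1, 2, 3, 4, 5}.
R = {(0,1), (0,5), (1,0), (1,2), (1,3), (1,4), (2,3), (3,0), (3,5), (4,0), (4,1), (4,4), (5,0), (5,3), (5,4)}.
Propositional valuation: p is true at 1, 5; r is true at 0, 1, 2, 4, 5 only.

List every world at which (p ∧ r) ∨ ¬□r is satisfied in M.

1, 2, 5

Let φ = (p ∧ r) ∨ ¬□r. Evaluate φ at each world:
  0 (successors {1, 5}): φ is false.
  1 (successors {0, 2, 3, 4}): φ is true.
  2 (successors {3}): φ is true.
  3 (successors {0, 5}): φ is false.
  4 (successors {0, 1, 4}): φ is false.
  5 (successors {0, 3, 4}): φ is true.
For instance, at 3:
  At 3: p ∧ r is false, ¬□r is false, so (p ∧ r) ∨ ¬□r is false.
    At 3: □r is true, so ¬□r is false.
      At 3: □r requires r at every successor {0, 5}.
        At 0: r is true.
        At 5: r is true.
      So □r is true at 3.
Satisfying worlds: {1, 2, 5}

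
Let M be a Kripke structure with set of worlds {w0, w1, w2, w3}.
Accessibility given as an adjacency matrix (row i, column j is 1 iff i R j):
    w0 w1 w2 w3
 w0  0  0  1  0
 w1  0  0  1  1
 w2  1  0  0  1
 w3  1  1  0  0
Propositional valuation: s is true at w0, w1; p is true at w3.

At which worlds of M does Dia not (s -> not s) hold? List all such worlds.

w2, w3

Let φ = Dia not (s -> not s). Evaluate φ at each world:
  w0 (successors {w2}): φ is false.
  w1 (successors {w2, w3}): φ is false.
  w2 (successors {w0, w3}): φ is true.
  w3 (successors {w0, w1}): φ is true.
For instance, at w1:
  At w1: Dia not (s -> not s) requires not (s -> not s) at some successor in {w2, w3}.
    At w2: not (s -> not s) is false.
    At w3: not (s -> not s) is false.
  So Dia not (s -> not s) is false at w1.
Satisfying worlds: {w2, w3}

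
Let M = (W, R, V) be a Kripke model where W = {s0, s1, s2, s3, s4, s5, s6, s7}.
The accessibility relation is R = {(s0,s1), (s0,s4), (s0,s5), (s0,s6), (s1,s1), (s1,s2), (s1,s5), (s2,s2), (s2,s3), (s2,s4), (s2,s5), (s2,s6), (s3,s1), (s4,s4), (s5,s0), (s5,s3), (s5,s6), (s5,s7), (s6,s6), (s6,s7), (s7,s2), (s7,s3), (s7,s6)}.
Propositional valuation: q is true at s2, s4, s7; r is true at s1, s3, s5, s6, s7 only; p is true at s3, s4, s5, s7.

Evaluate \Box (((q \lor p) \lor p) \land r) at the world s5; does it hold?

No

Recall that \Box ψ holds at a world iff ψ holds at every accessible world, and \Diamond ψ holds iff ψ holds at some accessible world.
At s5: \Box (((q \lor p) \lor p) \land r) requires ((q \lor p) \lor p) \land r at every successor {s0, s3, s6, s7}.
  ((q \lor p) \lor p) \land r fails at s0, so \Box (((q \lor p) \lor p) \land r) is false at s5.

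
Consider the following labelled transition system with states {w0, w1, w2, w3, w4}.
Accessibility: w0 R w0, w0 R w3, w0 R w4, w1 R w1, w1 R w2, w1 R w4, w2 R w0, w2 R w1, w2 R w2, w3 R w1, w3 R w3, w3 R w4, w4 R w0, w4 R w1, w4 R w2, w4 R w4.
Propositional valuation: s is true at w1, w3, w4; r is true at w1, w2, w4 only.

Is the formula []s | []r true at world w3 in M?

Yes

At w3: []s is true, []r is false, so []s | []r is true.
  At w3: []s requires s at every successor {w1, w3, w4}.
    At w1: s is true.
    At w3: s is true.
    At w4: s is true.
  So []s is true at w3.
  At w3: []r requires r at every successor {w1, w3, w4}.
    r fails at w3, so []r is false at w3.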